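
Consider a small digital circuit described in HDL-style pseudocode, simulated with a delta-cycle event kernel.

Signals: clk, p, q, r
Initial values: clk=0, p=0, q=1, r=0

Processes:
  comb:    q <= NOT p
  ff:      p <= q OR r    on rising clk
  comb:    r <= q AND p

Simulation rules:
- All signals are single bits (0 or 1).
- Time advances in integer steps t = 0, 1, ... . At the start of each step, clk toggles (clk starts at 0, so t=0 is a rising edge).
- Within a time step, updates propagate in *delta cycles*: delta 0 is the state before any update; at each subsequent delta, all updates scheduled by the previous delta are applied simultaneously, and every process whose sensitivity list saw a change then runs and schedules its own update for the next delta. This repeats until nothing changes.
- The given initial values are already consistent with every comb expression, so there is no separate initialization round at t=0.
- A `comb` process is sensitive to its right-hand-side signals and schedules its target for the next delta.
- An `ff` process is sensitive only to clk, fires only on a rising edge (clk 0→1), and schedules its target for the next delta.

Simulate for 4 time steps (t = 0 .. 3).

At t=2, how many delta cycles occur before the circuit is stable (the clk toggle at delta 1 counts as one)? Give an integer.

3

[bits: p,q,r,clk]
t=0: Δ0=0100 Δ1=0101 Δ2=1101 Δ3=1011 Δ4=1001 | 4Δ
t=1: Δ0=1001 Δ1=1000 | 1Δ
t=2: Δ0=1000 Δ1=1001 Δ2=0001 Δ3=0101 | 3Δ
t=3: Δ0=0101 Δ1=0100 | 1Δ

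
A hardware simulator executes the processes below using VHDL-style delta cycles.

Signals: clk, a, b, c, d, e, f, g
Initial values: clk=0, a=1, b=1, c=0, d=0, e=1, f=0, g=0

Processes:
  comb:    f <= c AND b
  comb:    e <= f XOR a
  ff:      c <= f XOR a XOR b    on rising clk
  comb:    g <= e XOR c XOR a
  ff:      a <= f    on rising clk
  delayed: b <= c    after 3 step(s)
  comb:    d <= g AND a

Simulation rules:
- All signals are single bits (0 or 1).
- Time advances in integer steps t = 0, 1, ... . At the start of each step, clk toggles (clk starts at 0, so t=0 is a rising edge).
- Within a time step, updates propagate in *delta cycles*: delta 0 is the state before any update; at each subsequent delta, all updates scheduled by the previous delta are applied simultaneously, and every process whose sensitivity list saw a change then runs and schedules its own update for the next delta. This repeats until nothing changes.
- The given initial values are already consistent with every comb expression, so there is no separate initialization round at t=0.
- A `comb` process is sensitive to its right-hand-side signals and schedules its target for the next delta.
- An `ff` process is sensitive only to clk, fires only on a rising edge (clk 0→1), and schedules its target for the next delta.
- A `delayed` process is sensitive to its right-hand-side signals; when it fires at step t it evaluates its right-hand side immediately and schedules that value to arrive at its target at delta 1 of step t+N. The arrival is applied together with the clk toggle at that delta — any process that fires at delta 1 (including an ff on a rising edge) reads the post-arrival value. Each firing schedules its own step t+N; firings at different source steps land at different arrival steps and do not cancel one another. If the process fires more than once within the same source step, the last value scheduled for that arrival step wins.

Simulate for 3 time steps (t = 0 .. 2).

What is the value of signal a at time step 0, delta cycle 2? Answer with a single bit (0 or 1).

0

t0.Δ0 d=0 clk=0 f=0 c=0 e=1 g=0 b=1 a=1
t0.Δ1 d=0 clk=1 f=0 c=0 e=1 g=0 b=1 a=1
t0.Δ2 d=0 clk=1 f=0 c=0 e=1 g=0 b=1 a=0
t0.Δ3 d=0 clk=1 f=0 c=0 e=0 g=1 b=1 a=0
t0.Δ4 d=0 clk=1 f=0 c=0 e=0 g=0 b=1 a=0
t1.Δ0 d=0 clk=1 f=0 c=0 e=0 g=0 b=1 a=0
t1.Δ1 d=0 clk=0 f=0 c=0 e=0 g=0 b=1 a=0
t2.Δ0 d=0 clk=0 f=0 c=0 e=0 g=0 b=1 a=0
t2.Δ1 d=0 clk=1 f=0 c=0 e=0 g=0 b=1 a=0
t2.Δ2 d=0 clk=1 f=0 c=1 e=0 g=0 b=1 a=0
t2.Δ3 d=0 clk=1 f=1 c=1 e=0 g=1 b=1 a=0
t2.Δ4 d=0 clk=1 f=1 c=1 e=1 g=1 b=1 a=0
t2.Δ5 d=0 clk=1 f=1 c=1 e=1 g=0 b=1 a=0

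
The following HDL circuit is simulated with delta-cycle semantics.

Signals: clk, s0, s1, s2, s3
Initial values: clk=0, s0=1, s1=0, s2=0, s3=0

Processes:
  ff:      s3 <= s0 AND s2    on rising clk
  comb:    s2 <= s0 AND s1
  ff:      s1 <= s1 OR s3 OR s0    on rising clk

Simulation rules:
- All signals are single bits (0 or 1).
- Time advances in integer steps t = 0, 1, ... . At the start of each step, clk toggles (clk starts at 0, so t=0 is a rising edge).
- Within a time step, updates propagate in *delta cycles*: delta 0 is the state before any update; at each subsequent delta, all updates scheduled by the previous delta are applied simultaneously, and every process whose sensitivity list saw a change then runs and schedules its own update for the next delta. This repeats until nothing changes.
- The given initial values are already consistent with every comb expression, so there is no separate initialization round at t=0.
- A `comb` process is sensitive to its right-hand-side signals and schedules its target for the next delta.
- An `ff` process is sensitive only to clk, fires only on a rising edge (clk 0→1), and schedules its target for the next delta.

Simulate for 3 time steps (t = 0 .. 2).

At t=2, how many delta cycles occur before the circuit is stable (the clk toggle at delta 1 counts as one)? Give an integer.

[bits: s0,clk,s1,s3,s2]
t=0: Δ0=10000 Δ1=11000 Δ2=11100 Δ3=11101 | 3Δ
t=1: Δ0=11101 Δ1=10101 | 1Δ
t=2: Δ0=10101 Δ1=11101 Δ2=11111 | 2Δ

2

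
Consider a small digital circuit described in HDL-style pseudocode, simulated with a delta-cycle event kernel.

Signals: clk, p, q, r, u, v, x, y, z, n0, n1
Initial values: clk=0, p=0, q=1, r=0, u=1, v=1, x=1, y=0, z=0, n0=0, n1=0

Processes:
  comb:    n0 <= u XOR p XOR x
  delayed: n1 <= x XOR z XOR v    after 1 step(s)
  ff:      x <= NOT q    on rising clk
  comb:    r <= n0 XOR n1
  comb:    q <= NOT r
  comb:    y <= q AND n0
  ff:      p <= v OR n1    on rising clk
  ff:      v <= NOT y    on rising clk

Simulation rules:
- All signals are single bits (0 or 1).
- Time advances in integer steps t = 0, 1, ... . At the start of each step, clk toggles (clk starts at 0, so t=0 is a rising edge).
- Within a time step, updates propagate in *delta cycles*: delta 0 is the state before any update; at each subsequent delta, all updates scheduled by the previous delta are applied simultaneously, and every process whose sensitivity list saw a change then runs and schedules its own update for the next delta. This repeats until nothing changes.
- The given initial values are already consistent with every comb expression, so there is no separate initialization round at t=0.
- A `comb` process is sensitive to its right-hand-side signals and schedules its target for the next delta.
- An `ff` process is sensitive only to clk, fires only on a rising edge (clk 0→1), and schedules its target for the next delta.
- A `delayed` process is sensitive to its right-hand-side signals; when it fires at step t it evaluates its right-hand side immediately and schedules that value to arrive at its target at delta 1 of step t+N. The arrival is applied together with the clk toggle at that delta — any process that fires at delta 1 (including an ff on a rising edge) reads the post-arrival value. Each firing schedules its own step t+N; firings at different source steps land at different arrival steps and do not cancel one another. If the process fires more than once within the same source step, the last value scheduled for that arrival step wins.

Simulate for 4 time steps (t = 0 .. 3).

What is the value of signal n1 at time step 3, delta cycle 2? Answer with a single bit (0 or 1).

0

[bits: z,u,y,clk,q,p,r,x,v,n1,n0]
t=0: Δ0=01001001100 Δ1=01011001100 Δ2=01011100100 | 2Δ
t=1: Δ0=01011100100 Δ1=01001100110 Δ2=01001110110 Δ3=01000110110 | 3Δ
t=2: Δ0=01000110110 Δ1=01010110110 Δ2=01010111110 Δ3=01010111111 Δ4=01010101111 Δ5=01011101111 Δ6=01111101111 | 6Δ
t=3: Δ0=01111101111 Δ1=01101101101 Δ2=01101111101 Δ3=01100111101 Δ4=01000111101 | 4Δ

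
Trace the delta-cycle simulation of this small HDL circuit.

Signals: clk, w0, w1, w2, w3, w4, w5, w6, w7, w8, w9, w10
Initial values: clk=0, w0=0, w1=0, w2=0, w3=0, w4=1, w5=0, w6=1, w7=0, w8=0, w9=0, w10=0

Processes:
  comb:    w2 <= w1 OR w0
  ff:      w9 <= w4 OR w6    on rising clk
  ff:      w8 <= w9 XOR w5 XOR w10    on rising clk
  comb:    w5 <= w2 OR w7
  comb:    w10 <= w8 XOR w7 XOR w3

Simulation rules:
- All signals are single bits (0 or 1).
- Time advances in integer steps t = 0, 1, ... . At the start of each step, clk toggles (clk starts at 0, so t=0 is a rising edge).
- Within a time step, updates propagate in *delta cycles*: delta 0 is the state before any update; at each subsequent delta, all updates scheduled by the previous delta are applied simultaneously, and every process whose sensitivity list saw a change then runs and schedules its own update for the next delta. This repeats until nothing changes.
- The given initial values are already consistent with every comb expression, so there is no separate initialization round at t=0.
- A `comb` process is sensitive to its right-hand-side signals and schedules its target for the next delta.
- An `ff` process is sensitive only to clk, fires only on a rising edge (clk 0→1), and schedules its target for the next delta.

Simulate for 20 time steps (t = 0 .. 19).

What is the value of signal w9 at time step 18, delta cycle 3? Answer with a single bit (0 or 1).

t0.Δ0 w10=0 w2=0 w1=0 w0=0 w4=1 w7=0 w3=0 w6=1 w8=0 w9=0 clk=0 w5=0
t0.Δ1 w10=0 w2=0 w1=0 w0=0 w4=1 w7=0 w3=0 w6=1 w8=0 w9=0 clk=1 w5=0
t0.Δ2 w10=0 w2=0 w1=0 w0=0 w4=1 w7=0 w3=0 w6=1 w8=0 w9=1 clk=1 w5=0
t1.Δ0 w10=0 w2=0 w1=0 w0=0 w4=1 w7=0 w3=0 w6=1 w8=0 w9=1 clk=1 w5=0
t1.Δ1 w10=0 w2=0 w1=0 w0=0 w4=1 w7=0 w3=0 w6=1 w8=0 w9=1 clk=0 w5=0
t2.Δ0 w10=0 w2=0 w1=0 w0=0 w4=1 w7=0 w3=0 w6=1 w8=0 w9=1 clk=0 w5=0
t2.Δ1 w10=0 w2=0 w1=0 w0=0 w4=1 w7=0 w3=0 w6=1 w8=0 w9=1 clk=1 w5=0
t2.Δ2 w10=0 w2=0 w1=0 w0=0 w4=1 w7=0 w3=0 w6=1 w8=1 w9=1 clk=1 w5=0
t2.Δ3 w10=1 w2=0 w1=0 w0=0 w4=1 w7=0 w3=0 w6=1 w8=1 w9=1 clk=1 w5=0
t3.Δ0 w10=1 w2=0 w1=0 w0=0 w4=1 w7=0 w3=0 w6=1 w8=1 w9=1 clk=1 w5=0
t3.Δ1 w10=1 w2=0 w1=0 w0=0 w4=1 w7=0 w3=0 w6=1 w8=1 w9=1 clk=0 w5=0
t4.Δ0 w10=1 w2=0 w1=0 w0=0 w4=1 w7=0 w3=0 w6=1 w8=1 w9=1 clk=0 w5=0
t4.Δ1 w10=1 w2=0 w1=0 w0=0 w4=1 w7=0 w3=0 w6=1 w8=1 w9=1 clk=1 w5=0
t4.Δ2 w10=1 w2=0 w1=0 w0=0 w4=1 w7=0 w3=0 w6=1 w8=0 w9=1 clk=1 w5=0
t4.Δ3 w10=0 w2=0 w1=0 w0=0 w4=1 w7=0 w3=0 w6=1 w8=0 w9=1 clk=1 w5=0
t5.Δ0 w10=0 w2=0 w1=0 w0=0 w4=1 w7=0 w3=0 w6=1 w8=0 w9=1 clk=1 w5=0
t5.Δ1 w10=0 w2=0 w1=0 w0=0 w4=1 w7=0 w3=0 w6=1 w8=0 w9=1 clk=0 w5=0
t6.Δ0 w10=0 w2=0 w1=0 w0=0 w4=1 w7=0 w3=0 w6=1 w8=0 w9=1 clk=0 w5=0
t6.Δ1 w10=0 w2=0 w1=0 w0=0 w4=1 w7=0 w3=0 w6=1 w8=0 w9=1 clk=1 w5=0
t6.Δ2 w10=0 w2=0 w1=0 w0=0 w4=1 w7=0 w3=0 w6=1 w8=1 w9=1 clk=1 w5=0
t6.Δ3 w10=1 w2=0 w1=0 w0=0 w4=1 w7=0 w3=0 w6=1 w8=1 w9=1 clk=1 w5=0
t7.Δ0 w10=1 w2=0 w1=0 w0=0 w4=1 w7=0 w3=0 w6=1 w8=1 w9=1 clk=1 w5=0
t7.Δ1 w10=1 w2=0 w1=0 w0=0 w4=1 w7=0 w3=0 w6=1 w8=1 w9=1 clk=0 w5=0
t8.Δ0 w10=1 w2=0 w1=0 w0=0 w4=1 w7=0 w3=0 w6=1 w8=1 w9=1 clk=0 w5=0
t8.Δ1 w10=1 w2=0 w1=0 w0=0 w4=1 w7=0 w3=0 w6=1 w8=1 w9=1 clk=1 w5=0
t8.Δ2 w10=1 w2=0 w1=0 w0=0 w4=1 w7=0 w3=0 w6=1 w8=0 w9=1 clk=1 w5=0
t8.Δ3 w10=0 w2=0 w1=0 w0=0 w4=1 w7=0 w3=0 w6=1 w8=0 w9=1 clk=1 w5=0
t9.Δ0 w10=0 w2=0 w1=0 w0=0 w4=1 w7=0 w3=0 w6=1 w8=0 w9=1 clk=1 w5=0
t9.Δ1 w10=0 w2=0 w1=0 w0=0 w4=1 w7=0 w3=0 w6=1 w8=0 w9=1 clk=0 w5=0
t10.Δ0 w10=0 w2=0 w1=0 w0=0 w4=1 w7=0 w3=0 w6=1 w8=0 w9=1 clk=0 w5=0
t10.Δ1 w10=0 w2=0 w1=0 w0=0 w4=1 w7=0 w3=0 w6=1 w8=0 w9=1 clk=1 w5=0
t10.Δ2 w10=0 w2=0 w1=0 w0=0 w4=1 w7=0 w3=0 w6=1 w8=1 w9=1 clk=1 w5=0
t10.Δ3 w10=1 w2=0 w1=0 w0=0 w4=1 w7=0 w3=0 w6=1 w8=1 w9=1 clk=1 w5=0
t11.Δ0 w10=1 w2=0 w1=0 w0=0 w4=1 w7=0 w3=0 w6=1 w8=1 w9=1 clk=1 w5=0
t11.Δ1 w10=1 w2=0 w1=0 w0=0 w4=1 w7=0 w3=0 w6=1 w8=1 w9=1 clk=0 w5=0
t12.Δ0 w10=1 w2=0 w1=0 w0=0 w4=1 w7=0 w3=0 w6=1 w8=1 w9=1 clk=0 w5=0
t12.Δ1 w10=1 w2=0 w1=0 w0=0 w4=1 w7=0 w3=0 w6=1 w8=1 w9=1 clk=1 w5=0
t12.Δ2 w10=1 w2=0 w1=0 w0=0 w4=1 w7=0 w3=0 w6=1 w8=0 w9=1 clk=1 w5=0
t12.Δ3 w10=0 w2=0 w1=0 w0=0 w4=1 w7=0 w3=0 w6=1 w8=0 w9=1 clk=1 w5=0
t13.Δ0 w10=0 w2=0 w1=0 w0=0 w4=1 w7=0 w3=0 w6=1 w8=0 w9=1 clk=1 w5=0
t13.Δ1 w10=0 w2=0 w1=0 w0=0 w4=1 w7=0 w3=0 w6=1 w8=0 w9=1 clk=0 w5=0
t14.Δ0 w10=0 w2=0 w1=0 w0=0 w4=1 w7=0 w3=0 w6=1 w8=0 w9=1 clk=0 w5=0
t14.Δ1 w10=0 w2=0 w1=0 w0=0 w4=1 w7=0 w3=0 w6=1 w8=0 w9=1 clk=1 w5=0
t14.Δ2 w10=0 w2=0 w1=0 w0=0 w4=1 w7=0 w3=0 w6=1 w8=1 w9=1 clk=1 w5=0
t14.Δ3 w10=1 w2=0 w1=0 w0=0 w4=1 w7=0 w3=0 w6=1 w8=1 w9=1 clk=1 w5=0
t15.Δ0 w10=1 w2=0 w1=0 w0=0 w4=1 w7=0 w3=0 w6=1 w8=1 w9=1 clk=1 w5=0
t15.Δ1 w10=1 w2=0 w1=0 w0=0 w4=1 w7=0 w3=0 w6=1 w8=1 w9=1 clk=0 w5=0
t16.Δ0 w10=1 w2=0 w1=0 w0=0 w4=1 w7=0 w3=0 w6=1 w8=1 w9=1 clk=0 w5=0
t16.Δ1 w10=1 w2=0 w1=0 w0=0 w4=1 w7=0 w3=0 w6=1 w8=1 w9=1 clk=1 w5=0
t16.Δ2 w10=1 w2=0 w1=0 w0=0 w4=1 w7=0 w3=0 w6=1 w8=0 w9=1 clk=1 w5=0
t16.Δ3 w10=0 w2=0 w1=0 w0=0 w4=1 w7=0 w3=0 w6=1 w8=0 w9=1 clk=1 w5=0
t17.Δ0 w10=0 w2=0 w1=0 w0=0 w4=1 w7=0 w3=0 w6=1 w8=0 w9=1 clk=1 w5=0
t17.Δ1 w10=0 w2=0 w1=0 w0=0 w4=1 w7=0 w3=0 w6=1 w8=0 w9=1 clk=0 w5=0
t18.Δ0 w10=0 w2=0 w1=0 w0=0 w4=1 w7=0 w3=0 w6=1 w8=0 w9=1 clk=0 w5=0
t18.Δ1 w10=0 w2=0 w1=0 w0=0 w4=1 w7=0 w3=0 w6=1 w8=0 w9=1 clk=1 w5=0
t18.Δ2 w10=0 w2=0 w1=0 w0=0 w4=1 w7=0 w3=0 w6=1 w8=1 w9=1 clk=1 w5=0
t18.Δ3 w10=1 w2=0 w1=0 w0=0 w4=1 w7=0 w3=0 w6=1 w8=1 w9=1 clk=1 w5=0
t19.Δ0 w10=1 w2=0 w1=0 w0=0 w4=1 w7=0 w3=0 w6=1 w8=1 w9=1 clk=1 w5=0
t19.Δ1 w10=1 w2=0 w1=0 w0=0 w4=1 w7=0 w3=0 w6=1 w8=1 w9=1 clk=0 w5=0

1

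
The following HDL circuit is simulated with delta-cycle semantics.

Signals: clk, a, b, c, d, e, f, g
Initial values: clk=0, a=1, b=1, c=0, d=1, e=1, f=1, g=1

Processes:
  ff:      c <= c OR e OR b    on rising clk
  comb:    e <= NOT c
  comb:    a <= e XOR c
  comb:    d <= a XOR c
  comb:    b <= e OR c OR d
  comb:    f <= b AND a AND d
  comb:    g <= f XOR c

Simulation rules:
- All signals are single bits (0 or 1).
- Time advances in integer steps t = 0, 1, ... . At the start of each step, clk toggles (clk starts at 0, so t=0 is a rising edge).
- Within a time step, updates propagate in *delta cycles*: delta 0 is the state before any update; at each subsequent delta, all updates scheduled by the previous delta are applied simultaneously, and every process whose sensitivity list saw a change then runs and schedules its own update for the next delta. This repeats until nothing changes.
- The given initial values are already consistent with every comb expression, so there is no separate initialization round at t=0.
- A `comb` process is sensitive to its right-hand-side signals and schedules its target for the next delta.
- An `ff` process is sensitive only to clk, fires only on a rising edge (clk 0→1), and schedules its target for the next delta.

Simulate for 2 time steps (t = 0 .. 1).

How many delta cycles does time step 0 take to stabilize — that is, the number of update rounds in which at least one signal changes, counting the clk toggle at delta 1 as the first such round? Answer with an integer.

7

[bits: clk,e,b,a,g,f,c,d]
t=0: Δ0=01111101 Δ1=11111101 Δ2=11111111 Δ3=10100110 Δ4=10110011 Δ5=10111110 Δ6=10110010 Δ7=10111010 | 7Δ
t=1: Δ0=10111010 Δ1=00111010 | 1Δ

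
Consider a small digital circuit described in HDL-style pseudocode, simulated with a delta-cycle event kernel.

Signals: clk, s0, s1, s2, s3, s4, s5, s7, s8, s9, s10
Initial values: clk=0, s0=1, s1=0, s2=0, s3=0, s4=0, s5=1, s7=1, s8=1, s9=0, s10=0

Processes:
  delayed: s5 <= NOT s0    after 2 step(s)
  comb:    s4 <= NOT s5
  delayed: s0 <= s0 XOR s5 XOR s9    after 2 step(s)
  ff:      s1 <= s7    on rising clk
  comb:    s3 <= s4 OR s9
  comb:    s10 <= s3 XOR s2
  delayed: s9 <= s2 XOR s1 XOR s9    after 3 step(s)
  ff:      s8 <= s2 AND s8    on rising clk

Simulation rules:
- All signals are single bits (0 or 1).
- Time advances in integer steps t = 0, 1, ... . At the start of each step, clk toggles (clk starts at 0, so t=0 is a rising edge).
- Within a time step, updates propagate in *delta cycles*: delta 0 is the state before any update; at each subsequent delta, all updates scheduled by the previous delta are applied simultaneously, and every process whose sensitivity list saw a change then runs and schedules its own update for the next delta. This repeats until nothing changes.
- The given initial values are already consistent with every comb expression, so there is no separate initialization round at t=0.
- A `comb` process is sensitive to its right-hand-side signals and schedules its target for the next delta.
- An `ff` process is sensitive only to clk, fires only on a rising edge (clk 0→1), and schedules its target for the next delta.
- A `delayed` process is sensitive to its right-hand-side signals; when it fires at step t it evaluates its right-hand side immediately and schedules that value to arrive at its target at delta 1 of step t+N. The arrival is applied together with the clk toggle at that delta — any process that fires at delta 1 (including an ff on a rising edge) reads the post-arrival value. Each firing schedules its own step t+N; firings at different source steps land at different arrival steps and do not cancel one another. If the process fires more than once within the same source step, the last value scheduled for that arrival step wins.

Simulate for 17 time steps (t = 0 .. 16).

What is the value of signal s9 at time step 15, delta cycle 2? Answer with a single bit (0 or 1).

1

t=0 Δ0: s5=1 s4=0 s8=1 s9=0 s10=0 s7=1 s3=0 s0=1 s1=0 clk=0 s2=0
  Δ1: clk:0→1
  Δ2: s8:1→0, s1:0→1
  (2Δ to stable)
t=1 Δ0: s5=1 s4=0 s8=0 s9=0 s10=0 s7=1 s3=0 s0=1 s1=1 clk=1 s2=0
  Δ1: clk:1→0
  (1Δ to stable)
t=2 Δ0: s5=1 s4=0 s8=0 s9=0 s10=0 s7=1 s3=0 s0=1 s1=1 clk=0 s2=0
  Δ1: clk:0→1
  (1Δ to stable)
t=3 Δ0: s5=1 s4=0 s8=0 s9=0 s10=0 s7=1 s3=0 s0=1 s1=1 clk=1 s2=0
  Δ1: s9:0→1, clk:1→0
  Δ2: s3:0→1
  Δ3: s10:0→1
  (3Δ to stable)
t=4 Δ0: s5=1 s4=0 s8=0 s9=1 s10=1 s7=1 s3=1 s0=1 s1=1 clk=0 s2=0
  Δ1: clk:0→1
  (1Δ to stable)
t=5 Δ0: s5=1 s4=0 s8=0 s9=1 s10=1 s7=1 s3=1 s0=1 s1=1 clk=1 s2=0
  Δ1: clk:1→0
  (1Δ to stable)
t=6 Δ0: s5=1 s4=0 s8=0 s9=1 s10=1 s7=1 s3=1 s0=1 s1=1 clk=0 s2=0
  Δ1: s9:1→0, clk:0→1
  Δ2: s3:1→0
  Δ3: s10:1→0
  (3Δ to stable)
t=7 Δ0: s5=1 s4=0 s8=0 s9=0 s10=0 s7=1 s3=0 s0=1 s1=1 clk=1 s2=0
  Δ1: clk:1→0
  (1Δ to stable)
t=8 Δ0: s5=1 s4=0 s8=0 s9=0 s10=0 s7=1 s3=0 s0=1 s1=1 clk=0 s2=0
  Δ1: s0:1→0, clk:0→1
  (1Δ to stable)
t=9 Δ0: s5=1 s4=0 s8=0 s9=0 s10=0 s7=1 s3=0 s0=0 s1=1 clk=1 s2=0
  Δ1: s9:0→1, clk:1→0
  Δ2: s3:0→1
  Δ3: s10:0→1
  (3Δ to stable)
t=10 Δ0: s5=1 s4=0 s8=0 s9=1 s10=1 s7=1 s3=1 s0=0 s1=1 clk=0 s2=0
  Δ1: s0:0→1, clk:0→1
  (1Δ to stable)
t=11 Δ0: s5=1 s4=0 s8=0 s9=1 s10=1 s7=1 s3=1 s0=1 s1=1 clk=1 s2=0
  Δ1: s0:1→0, clk:1→0
  (1Δ to stable)
t=12 Δ0: s5=1 s4=0 s8=0 s9=1 s10=1 s7=1 s3=1 s0=0 s1=1 clk=0 s2=0
  Δ1: s5:1→0, s9:1→0, s0:0→1, clk:0→1
  Δ2: s4:0→1, s3:1→0
  Δ3: s10:1→0, s3:0→1
  Δ4: s10:0→1
  (4Δ to stable)
t=13 Δ0: s5=0 s4=1 s8=0 s9=0 s10=1 s7=1 s3=1 s0=1 s1=1 clk=1 s2=0
  Δ1: s5:0→1, s0:1→0, clk:1→0
  Δ2: s4:1→0
  Δ3: s3:1→0
  Δ4: s10:1→0
  (4Δ to stable)
t=14 Δ0: s5=1 s4=0 s8=0 s9=0 s10=0 s7=1 s3=0 s0=0 s1=1 clk=0 s2=0
  Δ1: s5:1→0, s0:0→1, clk:0→1
  Δ2: s4:0→1
  Δ3: s3:0→1
  Δ4: s10:0→1
  (4Δ to stable)
t=15 Δ0: s5=0 s4=1 s8=0 s9=0 s10=1 s7=1 s3=1 s0=1 s1=1 clk=1 s2=0
  Δ1: s5:0→1, s9:0→1, clk:1→0
  Δ2: s4:1→0
  (2Δ to stable)
t=16 Δ0: s5=1 s4=0 s8=0 s9=1 s10=1 s7=1 s3=1 s0=1 s1=1 clk=0 s2=0
  Δ1: s5:1→0, clk:0→1
  Δ2: s4:0→1
  (2Δ to stable)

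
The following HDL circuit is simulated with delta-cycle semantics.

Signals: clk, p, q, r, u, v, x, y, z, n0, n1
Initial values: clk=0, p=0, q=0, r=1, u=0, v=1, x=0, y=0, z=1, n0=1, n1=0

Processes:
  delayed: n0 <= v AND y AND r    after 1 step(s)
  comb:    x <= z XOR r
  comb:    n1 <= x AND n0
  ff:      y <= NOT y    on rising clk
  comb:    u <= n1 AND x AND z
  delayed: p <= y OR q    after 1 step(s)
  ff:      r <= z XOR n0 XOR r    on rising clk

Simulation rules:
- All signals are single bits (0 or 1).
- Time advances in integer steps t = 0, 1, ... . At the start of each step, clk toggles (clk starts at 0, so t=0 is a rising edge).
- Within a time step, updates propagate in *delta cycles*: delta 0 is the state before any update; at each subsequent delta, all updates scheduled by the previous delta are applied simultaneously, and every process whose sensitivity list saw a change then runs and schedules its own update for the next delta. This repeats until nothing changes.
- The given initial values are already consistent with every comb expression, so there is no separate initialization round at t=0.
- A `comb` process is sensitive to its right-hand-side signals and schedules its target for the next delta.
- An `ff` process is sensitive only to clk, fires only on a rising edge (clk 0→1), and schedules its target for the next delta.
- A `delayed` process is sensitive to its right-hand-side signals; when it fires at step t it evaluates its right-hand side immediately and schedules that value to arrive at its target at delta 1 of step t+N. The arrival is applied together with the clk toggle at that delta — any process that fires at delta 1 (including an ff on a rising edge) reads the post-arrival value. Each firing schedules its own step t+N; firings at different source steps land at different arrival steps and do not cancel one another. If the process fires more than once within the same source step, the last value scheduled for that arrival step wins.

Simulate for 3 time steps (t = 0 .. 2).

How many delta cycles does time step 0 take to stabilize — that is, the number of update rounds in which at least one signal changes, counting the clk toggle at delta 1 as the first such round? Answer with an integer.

[bits: r,y,n0,u,x,clk,z,q,v,p,n1]
t=0: Δ0=10100010100 Δ1=10100110100 Δ2=11100110100 | 2Δ
t=1: Δ0=11100110100 Δ1=11100010110 | 1Δ
t=2: Δ0=11100010110 Δ1=11100110110 Δ2=10100110110 | 2Δ

2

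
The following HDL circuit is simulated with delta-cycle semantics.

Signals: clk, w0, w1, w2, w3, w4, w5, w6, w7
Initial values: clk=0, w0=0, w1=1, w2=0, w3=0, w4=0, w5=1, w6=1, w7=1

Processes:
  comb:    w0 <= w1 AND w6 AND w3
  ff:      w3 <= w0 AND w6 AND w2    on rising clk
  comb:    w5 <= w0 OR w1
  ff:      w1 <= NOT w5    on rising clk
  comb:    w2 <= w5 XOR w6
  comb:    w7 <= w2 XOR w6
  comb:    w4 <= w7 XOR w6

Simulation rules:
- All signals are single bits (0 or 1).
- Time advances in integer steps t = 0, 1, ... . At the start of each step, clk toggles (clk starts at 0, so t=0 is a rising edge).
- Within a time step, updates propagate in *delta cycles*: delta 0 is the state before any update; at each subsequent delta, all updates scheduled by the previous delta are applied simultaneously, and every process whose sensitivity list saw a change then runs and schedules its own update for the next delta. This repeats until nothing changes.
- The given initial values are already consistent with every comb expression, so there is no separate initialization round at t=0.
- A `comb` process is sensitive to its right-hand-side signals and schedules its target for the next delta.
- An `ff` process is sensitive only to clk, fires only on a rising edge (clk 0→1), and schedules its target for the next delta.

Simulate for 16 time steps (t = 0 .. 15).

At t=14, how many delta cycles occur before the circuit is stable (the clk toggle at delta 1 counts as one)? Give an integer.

6

[bits: w5,w4,w6,w0,w1,w3,w2,clk,w7]
t=0: Δ0=101010001 Δ1=101010011 Δ2=101000011 Δ3=001000011 Δ4=001000111 Δ5=001000110 Δ6=011000110 | 6Δ
t=1: Δ0=011000110 Δ1=011000100 | 1Δ
t=2: Δ0=011000100 Δ1=011000110 Δ2=011010110 Δ3=111010110 Δ4=111010010 Δ5=111010011 Δ6=101010011 | 6Δ
t=3: Δ0=101010011 Δ1=101010001 | 1Δ
t=4: Δ0=101010001 Δ1=101010011 Δ2=101000011 Δ3=001000011 Δ4=001000111 Δ5=001000110 Δ6=011000110 | 6Δ
t=5: Δ0=011000110 Δ1=011000100 | 1Δ
t=6: Δ0=011000100 Δ1=011000110 Δ2=011010110 Δ3=111010110 Δ4=111010010 Δ5=111010011 Δ6=101010011 | 6Δ
t=7: Δ0=101010011 Δ1=101010001 | 1Δ
t=8: Δ0=101010001 Δ1=101010011 Δ2=101000011 Δ3=001000011 Δ4=001000111 Δ5=001000110 Δ6=011000110 | 6Δ
t=9: Δ0=011000110 Δ1=011000100 | 1Δ
t=10: Δ0=011000100 Δ1=011000110 Δ2=011010110 Δ3=111010110 Δ4=111010010 Δ5=111010011 Δ6=101010011 | 6Δ
t=11: Δ0=101010011 Δ1=101010001 | 1Δ
t=12: Δ0=101010001 Δ1=101010011 Δ2=101000011 Δ3=001000011 Δ4=001000111 Δ5=001000110 Δ6=011000110 | 6Δ
t=13: Δ0=011000110 Δ1=011000100 | 1Δ
t=14: Δ0=011000100 Δ1=011000110 Δ2=011010110 Δ3=111010110 Δ4=111010010 Δ5=111010011 Δ6=101010011 | 6Δ
t=15: Δ0=101010011 Δ1=101010001 | 1Δ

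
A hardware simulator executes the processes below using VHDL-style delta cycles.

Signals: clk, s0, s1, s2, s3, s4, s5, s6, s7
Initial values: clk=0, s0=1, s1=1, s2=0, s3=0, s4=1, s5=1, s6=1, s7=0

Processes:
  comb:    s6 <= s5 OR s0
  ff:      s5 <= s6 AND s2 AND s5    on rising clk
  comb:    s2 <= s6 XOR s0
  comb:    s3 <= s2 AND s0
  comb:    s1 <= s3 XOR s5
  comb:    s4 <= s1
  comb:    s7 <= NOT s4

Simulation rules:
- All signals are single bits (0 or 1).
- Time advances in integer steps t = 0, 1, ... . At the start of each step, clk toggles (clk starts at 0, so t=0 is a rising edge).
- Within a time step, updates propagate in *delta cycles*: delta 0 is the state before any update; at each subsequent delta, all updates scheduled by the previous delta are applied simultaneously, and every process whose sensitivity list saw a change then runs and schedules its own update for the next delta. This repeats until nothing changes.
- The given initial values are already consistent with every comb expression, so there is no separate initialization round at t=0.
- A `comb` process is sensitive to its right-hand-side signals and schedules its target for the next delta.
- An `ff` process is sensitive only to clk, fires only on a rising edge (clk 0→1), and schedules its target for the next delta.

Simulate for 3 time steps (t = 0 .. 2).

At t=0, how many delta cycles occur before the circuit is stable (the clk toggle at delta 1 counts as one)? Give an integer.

[bits: s7,s0,s4,s5,s2,s1,s3,clk,s6]
t=0: Δ0=011101001 Δ1=011101011 Δ2=011001011 Δ3=011000011 Δ4=010000011 Δ5=110000011 | 5Δ
t=1: Δ0=110000011 Δ1=110000001 | 1Δ
t=2: Δ0=110000001 Δ1=110000011 | 1Δ

5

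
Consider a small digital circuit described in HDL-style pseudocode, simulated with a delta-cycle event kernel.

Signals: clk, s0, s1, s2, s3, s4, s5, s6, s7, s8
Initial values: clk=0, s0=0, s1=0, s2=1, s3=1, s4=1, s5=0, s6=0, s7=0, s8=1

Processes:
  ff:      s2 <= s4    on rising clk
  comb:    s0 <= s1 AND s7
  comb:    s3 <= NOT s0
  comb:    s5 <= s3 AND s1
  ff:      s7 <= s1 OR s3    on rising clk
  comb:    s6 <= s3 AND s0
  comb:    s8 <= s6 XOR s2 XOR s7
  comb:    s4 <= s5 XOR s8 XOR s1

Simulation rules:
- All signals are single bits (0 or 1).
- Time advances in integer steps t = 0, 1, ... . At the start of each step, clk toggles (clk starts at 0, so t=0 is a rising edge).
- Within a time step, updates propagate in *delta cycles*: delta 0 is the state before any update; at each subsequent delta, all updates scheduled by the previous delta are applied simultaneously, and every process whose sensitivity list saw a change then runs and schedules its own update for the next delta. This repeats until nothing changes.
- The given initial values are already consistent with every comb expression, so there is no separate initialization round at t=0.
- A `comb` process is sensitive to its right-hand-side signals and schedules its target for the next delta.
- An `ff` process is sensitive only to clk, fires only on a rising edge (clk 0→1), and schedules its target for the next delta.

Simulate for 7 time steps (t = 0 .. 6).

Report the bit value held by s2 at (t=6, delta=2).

[bits: s5,s6,s7,s4,s8,s2,s3,clk,s1,s0]
t=0: Δ0=0001111000 Δ1=0001111100 Δ2=0011111100 Δ3=0011011100 Δ4=0010011100 | 4Δ
t=1: Δ0=0010011100 Δ1=0010011000 | 1Δ
t=2: Δ0=0010011000 Δ1=0010011100 Δ2=0010001100 Δ3=0010101100 Δ4=0011101100 | 4Δ
t=3: Δ0=0011101100 Δ1=0011101000 | 1Δ
t=4: Δ0=0011101000 Δ1=0011101100 Δ2=0011111100 Δ3=0011011100 Δ4=0010011100 | 4Δ
t=5: Δ0=0010011100 Δ1=0010011000 | 1Δ
t=6: Δ0=0010011000 Δ1=0010011100 Δ2=0010001100 Δ3=0010101100 Δ4=0011101100 | 4Δ

0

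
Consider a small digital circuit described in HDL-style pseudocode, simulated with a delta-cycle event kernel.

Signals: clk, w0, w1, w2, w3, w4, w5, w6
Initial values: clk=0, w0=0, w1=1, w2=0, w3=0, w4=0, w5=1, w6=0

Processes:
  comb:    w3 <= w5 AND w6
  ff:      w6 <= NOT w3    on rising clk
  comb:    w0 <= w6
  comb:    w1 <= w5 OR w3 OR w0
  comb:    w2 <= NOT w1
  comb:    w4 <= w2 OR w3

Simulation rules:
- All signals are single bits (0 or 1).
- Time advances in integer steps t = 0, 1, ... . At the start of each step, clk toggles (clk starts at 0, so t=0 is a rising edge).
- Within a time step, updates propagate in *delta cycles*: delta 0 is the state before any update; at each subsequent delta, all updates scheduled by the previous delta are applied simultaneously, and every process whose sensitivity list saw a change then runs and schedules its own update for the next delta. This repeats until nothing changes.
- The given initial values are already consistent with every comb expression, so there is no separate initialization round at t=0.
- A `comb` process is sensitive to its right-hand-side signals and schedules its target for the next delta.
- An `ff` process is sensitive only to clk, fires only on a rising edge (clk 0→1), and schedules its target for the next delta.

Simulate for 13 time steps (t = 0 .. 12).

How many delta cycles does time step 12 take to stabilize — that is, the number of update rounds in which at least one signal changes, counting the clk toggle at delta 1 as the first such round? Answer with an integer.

4

[bits: w6,w4,w3,w2,w0,w5,clk,w1]
t=0: Δ0=00000101 Δ1=00000111 Δ2=10000111 Δ3=10101111 Δ4=11101111 | 4Δ
t=1: Δ0=11101111 Δ1=11101101 | 1Δ
t=2: Δ0=11101101 Δ1=11101111 Δ2=01101111 Δ3=01000111 Δ4=00000111 | 4Δ
t=3: Δ0=00000111 Δ1=00000101 | 1Δ
t=4: Δ0=00000101 Δ1=00000111 Δ2=10000111 Δ3=10101111 Δ4=11101111 | 4Δ
t=5: Δ0=11101111 Δ1=11101101 | 1Δ
t=6: Δ0=11101101 Δ1=11101111 Δ2=01101111 Δ3=01000111 Δ4=00000111 | 4Δ
t=7: Δ0=00000111 Δ1=00000101 | 1Δ
t=8: Δ0=00000101 Δ1=00000111 Δ2=10000111 Δ3=10101111 Δ4=11101111 | 4Δ
t=9: Δ0=11101111 Δ1=11101101 | 1Δ
t=10: Δ0=11101101 Δ1=11101111 Δ2=01101111 Δ3=01000111 Δ4=00000111 | 4Δ
t=11: Δ0=00000111 Δ1=00000101 | 1Δ
t=12: Δ0=00000101 Δ1=00000111 Δ2=10000111 Δ3=10101111 Δ4=11101111 | 4Δ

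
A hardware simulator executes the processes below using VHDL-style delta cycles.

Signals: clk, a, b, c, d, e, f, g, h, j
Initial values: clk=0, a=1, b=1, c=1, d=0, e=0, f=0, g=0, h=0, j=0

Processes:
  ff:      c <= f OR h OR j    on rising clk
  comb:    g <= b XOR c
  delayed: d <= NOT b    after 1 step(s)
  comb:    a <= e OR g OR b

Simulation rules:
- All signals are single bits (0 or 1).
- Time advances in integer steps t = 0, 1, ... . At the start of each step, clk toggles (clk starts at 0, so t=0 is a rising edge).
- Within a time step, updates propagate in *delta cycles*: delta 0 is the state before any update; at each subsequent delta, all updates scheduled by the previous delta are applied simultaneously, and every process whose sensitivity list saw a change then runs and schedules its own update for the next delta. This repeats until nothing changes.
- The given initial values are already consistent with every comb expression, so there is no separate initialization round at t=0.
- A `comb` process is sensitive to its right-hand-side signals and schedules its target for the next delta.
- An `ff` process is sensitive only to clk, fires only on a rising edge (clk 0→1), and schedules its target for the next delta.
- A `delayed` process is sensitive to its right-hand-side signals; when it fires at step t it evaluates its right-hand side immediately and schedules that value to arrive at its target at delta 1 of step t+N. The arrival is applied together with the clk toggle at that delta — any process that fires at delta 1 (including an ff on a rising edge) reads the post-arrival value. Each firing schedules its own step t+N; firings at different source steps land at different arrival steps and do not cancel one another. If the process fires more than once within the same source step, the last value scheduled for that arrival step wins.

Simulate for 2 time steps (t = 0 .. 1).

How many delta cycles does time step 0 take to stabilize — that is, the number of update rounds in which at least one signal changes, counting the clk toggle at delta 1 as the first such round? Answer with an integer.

t0.Δ0 h=0 d=0 a=1 e=0 c=1 j=0 clk=0 f=0 b=1 g=0
t0.Δ1 h=0 d=0 a=1 e=0 c=1 j=0 clk=1 f=0 b=1 g=0
t0.Δ2 h=0 d=0 a=1 e=0 c=0 j=0 clk=1 f=0 b=1 g=0
t0.Δ3 h=0 d=0 a=1 e=0 c=0 j=0 clk=1 f=0 b=1 g=1
t1.Δ0 h=0 d=0 a=1 e=0 c=0 j=0 clk=1 f=0 b=1 g=1
t1.Δ1 h=0 d=0 a=1 e=0 c=0 j=0 clk=0 f=0 b=1 g=1

3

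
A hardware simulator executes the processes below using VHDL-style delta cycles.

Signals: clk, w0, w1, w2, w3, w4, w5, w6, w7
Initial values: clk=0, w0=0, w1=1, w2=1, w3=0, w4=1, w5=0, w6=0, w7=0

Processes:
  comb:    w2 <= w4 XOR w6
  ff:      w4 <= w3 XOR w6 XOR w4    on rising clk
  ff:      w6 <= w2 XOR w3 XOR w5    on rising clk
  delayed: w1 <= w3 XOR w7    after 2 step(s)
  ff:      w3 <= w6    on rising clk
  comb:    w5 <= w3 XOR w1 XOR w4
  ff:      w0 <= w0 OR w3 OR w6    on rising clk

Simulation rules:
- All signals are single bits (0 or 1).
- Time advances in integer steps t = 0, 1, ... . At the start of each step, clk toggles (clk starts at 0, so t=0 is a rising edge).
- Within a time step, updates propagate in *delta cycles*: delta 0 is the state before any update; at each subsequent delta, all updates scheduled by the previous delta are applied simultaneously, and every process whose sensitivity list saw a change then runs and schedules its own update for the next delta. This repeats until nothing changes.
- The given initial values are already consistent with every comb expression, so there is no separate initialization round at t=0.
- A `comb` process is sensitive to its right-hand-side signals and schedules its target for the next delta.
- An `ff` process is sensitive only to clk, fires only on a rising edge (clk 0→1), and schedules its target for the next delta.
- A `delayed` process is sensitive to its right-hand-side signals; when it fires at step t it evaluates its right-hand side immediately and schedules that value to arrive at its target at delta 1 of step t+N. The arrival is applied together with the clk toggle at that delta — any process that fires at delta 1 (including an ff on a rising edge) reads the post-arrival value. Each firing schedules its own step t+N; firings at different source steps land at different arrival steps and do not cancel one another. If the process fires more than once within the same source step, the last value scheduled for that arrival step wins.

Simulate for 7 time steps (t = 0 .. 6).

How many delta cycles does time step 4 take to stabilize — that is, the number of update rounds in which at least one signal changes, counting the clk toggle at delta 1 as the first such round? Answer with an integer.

2

[bits: w4,w5,w7,w0,w3,w2,w6,clk,w1]
t=0: Δ0=100001001 Δ1=100001011 Δ2=100001111 Δ3=100000111 | 3Δ
t=1: Δ0=100000111 Δ1=100000101 | 1Δ
t=2: Δ0=100000101 Δ1=100000111 Δ2=000110011 | 2Δ
t=3: Δ0=000110011 Δ1=000110001 | 1Δ
t=4: Δ0=000110001 Δ1=000110011 Δ2=100100111 | 2Δ
t=5: Δ0=100100111 Δ1=100100101 | 1Δ
t=6: Δ0=100100101 Δ1=100100110 Δ2=010110010 | 2Δ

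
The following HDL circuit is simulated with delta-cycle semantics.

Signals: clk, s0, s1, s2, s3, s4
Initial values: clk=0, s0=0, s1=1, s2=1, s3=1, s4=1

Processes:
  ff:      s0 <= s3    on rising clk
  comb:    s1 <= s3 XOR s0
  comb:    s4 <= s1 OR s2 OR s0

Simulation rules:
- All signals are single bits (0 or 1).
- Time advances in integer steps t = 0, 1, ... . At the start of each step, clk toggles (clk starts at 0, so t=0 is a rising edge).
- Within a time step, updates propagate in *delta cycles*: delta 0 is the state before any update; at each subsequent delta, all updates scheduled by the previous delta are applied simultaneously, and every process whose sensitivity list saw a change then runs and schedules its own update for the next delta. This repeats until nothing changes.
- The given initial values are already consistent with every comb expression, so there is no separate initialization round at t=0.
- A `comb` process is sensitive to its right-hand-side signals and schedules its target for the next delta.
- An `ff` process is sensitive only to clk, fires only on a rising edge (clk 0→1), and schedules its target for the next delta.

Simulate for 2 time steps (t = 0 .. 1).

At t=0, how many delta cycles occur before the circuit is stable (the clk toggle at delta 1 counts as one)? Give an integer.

3

[bits: clk,s3,s1,s2,s4,s0]
t=0: Δ0=011110 Δ1=111110 Δ2=111111 Δ3=110111 | 3Δ
t=1: Δ0=110111 Δ1=010111 | 1Δ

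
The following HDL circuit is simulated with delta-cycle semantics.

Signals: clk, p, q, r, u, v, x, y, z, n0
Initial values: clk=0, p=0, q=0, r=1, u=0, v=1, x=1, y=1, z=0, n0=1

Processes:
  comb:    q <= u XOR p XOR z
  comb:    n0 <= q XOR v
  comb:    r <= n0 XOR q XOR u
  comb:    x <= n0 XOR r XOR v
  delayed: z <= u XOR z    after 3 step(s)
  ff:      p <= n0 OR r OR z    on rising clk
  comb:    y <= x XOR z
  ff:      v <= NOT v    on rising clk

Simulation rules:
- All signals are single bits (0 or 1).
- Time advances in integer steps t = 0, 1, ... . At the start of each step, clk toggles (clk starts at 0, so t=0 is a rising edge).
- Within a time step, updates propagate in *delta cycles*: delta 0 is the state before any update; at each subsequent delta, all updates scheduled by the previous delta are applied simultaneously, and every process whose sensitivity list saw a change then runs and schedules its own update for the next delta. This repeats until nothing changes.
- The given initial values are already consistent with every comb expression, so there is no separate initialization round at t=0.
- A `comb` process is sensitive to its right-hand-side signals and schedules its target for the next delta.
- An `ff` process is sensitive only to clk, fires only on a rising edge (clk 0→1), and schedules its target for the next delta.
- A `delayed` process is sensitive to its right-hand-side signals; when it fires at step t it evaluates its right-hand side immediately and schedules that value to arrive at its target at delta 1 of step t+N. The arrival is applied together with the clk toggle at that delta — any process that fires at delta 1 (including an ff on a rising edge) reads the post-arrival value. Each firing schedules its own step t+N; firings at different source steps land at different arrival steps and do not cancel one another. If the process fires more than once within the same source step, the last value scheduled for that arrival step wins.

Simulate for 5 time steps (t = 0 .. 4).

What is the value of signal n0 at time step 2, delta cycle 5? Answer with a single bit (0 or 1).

t=0 Δ0: v=1 x=1 y=1 clk=0 n0=1 r=1 p=0 z=0 q=0 u=0
  Δ1: clk:0→1
  Δ2: v:1→0, p:0→1
  Δ3: x:1→0, n0:1→0, q:0→1
  Δ4: x:0→1, y:1→0, n0:0→1
  Δ5: x:1→0, y:0→1, r:1→0
  Δ6: x:0→1, y:1→0
  Δ7: y:0→1
  (7Δ to stable)
t=1 Δ0: v=0 x=1 y=1 clk=1 n0=1 r=0 p=1 z=0 q=1 u=0
  Δ1: clk:1→0
  (1Δ to stable)
t=2 Δ0: v=0 x=1 y=1 clk=0 n0=1 r=0 p=1 z=0 q=1 u=0
  Δ1: clk:0→1
  Δ2: v:0→1
  Δ3: x:1→0, n0:1→0
  Δ4: x:0→1, y:1→0, r:0→1
  Δ5: x:1→0, y:0→1
  Δ6: y:1→0
  (6Δ to stable)
t=3 Δ0: v=1 x=0 y=0 clk=1 n0=0 r=1 p=1 z=0 q=1 u=0
  Δ1: clk:1→0
  (1Δ to stable)
t=4 Δ0: v=1 x=0 y=0 clk=0 n0=0 r=1 p=1 z=0 q=1 u=0
  Δ1: clk:0→1
  Δ2: v:1→0
  Δ3: x:0→1, n0:0→1
  Δ4: x:1→0, y:0→1, r:1→0
  Δ5: x:0→1, y:1→0
  Δ6: y:0→1
  (6Δ to stable)

0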